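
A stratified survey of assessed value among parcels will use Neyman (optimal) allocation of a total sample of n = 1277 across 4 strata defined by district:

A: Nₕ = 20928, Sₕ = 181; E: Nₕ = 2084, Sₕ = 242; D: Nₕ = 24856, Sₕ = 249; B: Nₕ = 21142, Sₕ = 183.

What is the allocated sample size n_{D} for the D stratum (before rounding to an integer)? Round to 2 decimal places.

Neyman allocation: nₕ = n·NₕSₕ / Σⱼ NⱼSⱼ.
Σ NⱼSⱼ = 20928·181 + 2084·242 + 24856·249 + 21142·183 = 1.4350426 × 10^7.
n_{D} = 1277·24856·249 / (1.4350426 × 10^7) = 550.75.

550.75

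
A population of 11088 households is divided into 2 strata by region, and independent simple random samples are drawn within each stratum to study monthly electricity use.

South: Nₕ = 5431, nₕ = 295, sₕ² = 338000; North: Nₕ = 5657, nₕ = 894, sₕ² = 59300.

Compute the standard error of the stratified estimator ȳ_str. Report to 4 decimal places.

16.5677

Var(ȳ_str) = Σₕ Wₕ²(1 − fₕ)sₕ²/nₕ with Wₕ = Nₕ/N, N = 11088.
South: Wₕ = 0.48980880; term = 0.48980880²·(1 − 0.05431781)·338000/295 = 259.95194.
North: Wₕ = 0.51019120; term = 0.51019120²·(1 − 0.15803429)·59300/894 = 14.537091.
Sum = 274.48903.
SE = √(274.48903) = 16.5677.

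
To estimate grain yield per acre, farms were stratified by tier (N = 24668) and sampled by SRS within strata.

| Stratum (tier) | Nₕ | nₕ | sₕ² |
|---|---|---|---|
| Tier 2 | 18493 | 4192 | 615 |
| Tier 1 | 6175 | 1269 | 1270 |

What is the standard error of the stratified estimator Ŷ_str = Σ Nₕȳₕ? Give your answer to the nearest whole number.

Var(Ŷ_str) = Σₕ Nₕ²(1 − fₕ)sₕ²/nₕ.
Tier 2: 18493²·(1 − 4192/18493)·615/4192 = 3.8799633 × 10^7.
Tier 1: 6175²·(1 − 1269/6175)·1270/1269 = 3.0318423 × 10^7.
Sum = 6.9118056 × 10^7.
SE = √(6.9118056 × 10^7) = 8314.

8314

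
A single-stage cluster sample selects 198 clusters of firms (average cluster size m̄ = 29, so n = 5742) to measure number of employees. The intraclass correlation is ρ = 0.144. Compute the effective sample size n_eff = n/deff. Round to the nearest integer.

deff = 1 + (29 − 1)·0.144 = 1 + 4.032 = 5.032.
n_eff = 5742 / 5.032 = 1141.

1141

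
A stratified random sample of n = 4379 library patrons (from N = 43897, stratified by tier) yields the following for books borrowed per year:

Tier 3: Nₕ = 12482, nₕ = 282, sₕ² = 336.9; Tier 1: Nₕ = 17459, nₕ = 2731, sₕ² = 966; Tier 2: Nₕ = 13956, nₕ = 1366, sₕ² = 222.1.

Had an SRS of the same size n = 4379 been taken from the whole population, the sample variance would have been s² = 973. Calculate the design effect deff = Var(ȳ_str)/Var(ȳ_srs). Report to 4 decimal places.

Var(ȳ_str) = Σ Wₕ²(1−fₕ)sₕ²/nₕ with Wₕ = Nₕ/43897:
  Tier 3: (12482/43897)²·(1−282/12482)·336.9/282 = 0.09441179
  Tier 1: (17459/43897)²·(1−2731/17459)·966/2731 = 0.047200748
  Tier 2: (13956/43897)²·(1−1366/13956)·222.1/1366 = 0.014825688
  → Var(ȳ_str) = 0.15643823.
Var(ȳ_srs) = (1 − 4379/43897)·973/4379 = 0.20003132.
deff = 0.15643823 / 0.20003132 = 0.7821.

0.7821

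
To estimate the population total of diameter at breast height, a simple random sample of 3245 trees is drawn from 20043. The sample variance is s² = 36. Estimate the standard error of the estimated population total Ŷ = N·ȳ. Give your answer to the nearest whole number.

1933

Var(Ŷ) = N²·Var(ȳ) = N²·(1 − n/N)·s²/n.
f = 3245/20043 = 0.16190191; Var(ȳ) = 0.83809809·36/3245 = 0.0092978525.
Var(Ŷ) = 20043² · 0.0092978525 = 3.7351505 × 10^6.
SE(Ŷ) = √(3.7351505 × 10^6) = 1933.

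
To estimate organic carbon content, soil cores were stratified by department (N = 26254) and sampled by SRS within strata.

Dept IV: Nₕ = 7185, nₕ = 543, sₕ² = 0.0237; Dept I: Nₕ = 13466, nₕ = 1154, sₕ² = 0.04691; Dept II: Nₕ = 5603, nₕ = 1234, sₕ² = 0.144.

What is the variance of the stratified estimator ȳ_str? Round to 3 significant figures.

1.69 × 10^-5

Var(ȳ_str) = Σₕ Wₕ²(1 − fₕ)sₕ²/nₕ with Wₕ = Nₕ/N, N = 26254.
Dept IV: Wₕ = 0.27367258; term = 0.27367258²·(1 − 0.07557411)·0.0237/543 = 3.0219216 × 10^-6.
Dept I: Wₕ = 0.51291232; term = 0.51291232²·(1 − 0.08569731)·0.04691/1154 = 9.7776813 × 10^-6.
Dept II: Wₕ = 0.21341510; term = 0.21341510²·(1 − 0.22023916)·0.144/1234 = 4.1443749 × 10^-6.
Sum = 1.6943978 × 10^-5.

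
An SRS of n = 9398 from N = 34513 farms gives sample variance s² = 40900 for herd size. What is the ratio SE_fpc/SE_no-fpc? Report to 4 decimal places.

f = n/N = 9398/34513 = 0.27230319.
SE_no-fpc = √(s²/n) = 2.0861423; SE_fpc = √((1−f)s²/n) = 1.7795868.
Ratio = √(1−f) = 0.85305147.

0.8531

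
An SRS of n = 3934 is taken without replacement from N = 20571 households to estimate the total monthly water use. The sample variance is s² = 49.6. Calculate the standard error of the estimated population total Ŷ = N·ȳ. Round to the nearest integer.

2077

Var(Ŷ) = N²·Var(ȳ) = N²·(1 − n/N)·s²/n.
f = 3934/20571 = 0.19124010; Var(ȳ) = 0.80875990·49.6/3934 = 0.010196871.
Var(Ŷ) = 20571² · 0.010196871 = 4.3149695 × 10^6.
SE(Ŷ) = √(4.3149695 × 10^6) = 2077.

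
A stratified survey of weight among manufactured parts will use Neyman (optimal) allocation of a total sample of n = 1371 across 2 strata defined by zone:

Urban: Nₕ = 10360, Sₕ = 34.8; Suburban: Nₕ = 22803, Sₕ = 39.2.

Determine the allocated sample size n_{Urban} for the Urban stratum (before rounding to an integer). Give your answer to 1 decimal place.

394.0

Neyman allocation: nₕ = n·NₕSₕ / Σⱼ NⱼSⱼ.
Σ NⱼSⱼ = 10360·34.8 + 22803·39.2 = 1.2544056 × 10^6.
n_{Urban} = 1371·10360·34.8 / (1.2544056 × 10^6) = 394.0.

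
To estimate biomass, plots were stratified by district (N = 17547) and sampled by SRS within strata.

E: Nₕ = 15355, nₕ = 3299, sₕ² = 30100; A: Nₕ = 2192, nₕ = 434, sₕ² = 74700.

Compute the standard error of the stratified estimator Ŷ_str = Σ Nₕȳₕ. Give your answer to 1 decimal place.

48500.5

Var(Ŷ_str) = Σₕ Nₕ²(1 − fₕ)sₕ²/nₕ.
E: 15355²·(1 − 3299/15355)·30100/3299 = 1.6890295 × 10^9.
A: 2192²·(1 − 434/2192)·74700/434 = 6.6326991 × 10^8.
Sum = 2.3522994 × 10^9.
SE = √(2.3522994 × 10^9) = 48500.5.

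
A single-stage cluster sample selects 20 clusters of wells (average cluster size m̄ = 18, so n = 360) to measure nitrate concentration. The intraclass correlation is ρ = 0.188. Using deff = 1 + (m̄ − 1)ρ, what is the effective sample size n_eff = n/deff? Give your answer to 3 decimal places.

deff = 1 + (18 − 1)·0.188 = 1 + 3.196 = 4.196.
n_eff = 360 / 4.196 = 85.796.

85.796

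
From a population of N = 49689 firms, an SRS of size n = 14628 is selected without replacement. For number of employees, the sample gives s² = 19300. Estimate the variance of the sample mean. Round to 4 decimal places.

0.9310

Under SRS without replacement, Var(ȳ) = (1 − f)·s²/n with f = n/N = 14628/49689 = 0.29439111.
Var(ȳ) = (1 − 0.29439111)·19300/14628 = 0.70560889·1.3193875 = 0.93097153.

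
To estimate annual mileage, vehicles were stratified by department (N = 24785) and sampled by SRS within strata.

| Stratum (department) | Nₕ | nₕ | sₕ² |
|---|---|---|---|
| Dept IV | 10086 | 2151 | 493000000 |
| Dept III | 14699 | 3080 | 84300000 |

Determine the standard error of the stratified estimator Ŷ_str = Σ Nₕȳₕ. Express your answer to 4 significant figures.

4.798 × 10^6

Var(Ŷ_str) = Σₕ Nₕ²(1 − fₕ)sₕ²/nₕ.
Dept IV: 10086²·(1 − 2151/10086)·493000000/2151 = 1.8343086 × 10^13.
Dept III: 14699²·(1 − 3080/14699)·84300000/3080 = 4.674481 × 10^12.
Sum = 2.3017567 × 10^13.
SE = √(2.3017567 × 10^13) = 4.798 × 10^6.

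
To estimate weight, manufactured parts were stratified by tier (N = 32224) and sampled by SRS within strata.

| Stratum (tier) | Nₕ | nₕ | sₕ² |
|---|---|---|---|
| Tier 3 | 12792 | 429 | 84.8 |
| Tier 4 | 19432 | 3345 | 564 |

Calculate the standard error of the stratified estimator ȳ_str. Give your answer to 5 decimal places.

Var(ȳ_str) = Σₕ Wₕ²(1 − fₕ)sₕ²/nₕ with Wₕ = Nₕ/N, N = 32224.
Tier 3: Wₕ = 0.39697120; term = 0.39697120²·(1 − 0.03353659)·84.8/429 = 0.030105232.
Tier 4: Wₕ = 0.60302880; term = 0.60302880²·(1 − 0.17213874)·564/3345 = 0.05075942.
Sum = 0.080864652.
SE = √(0.080864652) = 0.28437.

0.28437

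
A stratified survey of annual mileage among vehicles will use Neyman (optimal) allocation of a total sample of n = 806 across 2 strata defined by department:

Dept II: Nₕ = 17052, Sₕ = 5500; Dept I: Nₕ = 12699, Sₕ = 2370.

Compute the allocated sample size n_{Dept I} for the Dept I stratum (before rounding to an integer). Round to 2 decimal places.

195.81

Neyman allocation: nₕ = n·NₕSₕ / Σⱼ NⱼSⱼ.
Σ NⱼSⱼ = 17052·5500 + 12699·2370 = 1.2388263 × 10^8.
n_{Dept I} = 806·12699·2370 / (1.2388263 × 10^8) = 195.81.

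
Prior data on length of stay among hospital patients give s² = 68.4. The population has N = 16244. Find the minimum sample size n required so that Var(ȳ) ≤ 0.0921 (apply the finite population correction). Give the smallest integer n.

Without fpc, n₀ = s²/D = 68.4/0.0921 = 742.6710.
With fpc, (1 − n/N)·s²/n ≤ D requires n ≥ n₀/(1 + n₀/N) = 742.6710/(1 + 742.6710/16244) = 710.2008.
Rounding up, n = 711.

711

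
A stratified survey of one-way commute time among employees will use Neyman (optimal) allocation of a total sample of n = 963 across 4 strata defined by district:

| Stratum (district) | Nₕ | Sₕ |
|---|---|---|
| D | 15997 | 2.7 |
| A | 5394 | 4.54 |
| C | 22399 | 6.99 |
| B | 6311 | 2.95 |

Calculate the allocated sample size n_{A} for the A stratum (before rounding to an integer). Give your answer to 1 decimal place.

Neyman allocation: nₕ = n·NₕSₕ / Σⱼ NⱼSⱼ.
Σ NⱼSⱼ = 15997·2.7 + 5394·4.54 + 22399·6.99 + 6311·2.95 = 242867.12.
n_{A} = 963·5394·4.54 / 242867.12 = 97.1.

97.1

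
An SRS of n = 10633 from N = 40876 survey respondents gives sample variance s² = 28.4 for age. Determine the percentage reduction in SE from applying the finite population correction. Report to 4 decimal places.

f = n/N = 10633/40876 = 0.26012819.
SE_no-fpc = √(s²/n) = 0.051681042; SE_fpc = √((1−f)s²/n) = 0.044453863.
Ratio = √(1−f) = 0.86015801. Reduction = 100·(1 − 0.86015801) = 13.9842%.

13.9842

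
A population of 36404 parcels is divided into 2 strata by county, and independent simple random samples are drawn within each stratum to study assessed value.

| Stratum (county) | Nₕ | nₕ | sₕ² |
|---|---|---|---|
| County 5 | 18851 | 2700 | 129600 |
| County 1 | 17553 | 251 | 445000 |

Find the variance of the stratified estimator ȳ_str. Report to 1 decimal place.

Var(ȳ_str) = Σₕ Wₕ²(1 − fₕ)sₕ²/nₕ with Wₕ = Nₕ/N, N = 36404.
County 5: Wₕ = 0.51782771; term = 0.51782771²·(1 − 0.14322848)·129600/2700 = 11.027494.
County 1: Wₕ = 0.48217229; term = 0.48217229²·(1 − 0.01429955)·445000/251 = 406.28963.
Sum = 417.31712.

417.3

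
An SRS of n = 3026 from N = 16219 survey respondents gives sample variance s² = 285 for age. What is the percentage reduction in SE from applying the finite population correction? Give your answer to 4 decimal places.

f = n/N = 3026/16219 = 0.18657131.
SE_no-fpc = √(s²/n) = 0.3068937; SE_fpc = √((1−f)s²/n) = 0.27678829.
Ratio = √(1−f) = 0.90190282. Reduction = 100·(1 − 0.90190282) = 9.8097%.

9.8097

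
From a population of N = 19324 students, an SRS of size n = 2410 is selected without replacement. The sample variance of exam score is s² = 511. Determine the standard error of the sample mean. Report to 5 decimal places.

0.43080

Under SRS without replacement, Var(ȳ) = (1 − f)·s²/n with f = n/N = 2410/19324 = 0.12471538.
Var(ȳ) = (1 − 0.12471538)·511/2410 = 0.87528462·0.2120332 = 0.18558939.
SE(ȳ) = √(0.18558939) = 0.43080.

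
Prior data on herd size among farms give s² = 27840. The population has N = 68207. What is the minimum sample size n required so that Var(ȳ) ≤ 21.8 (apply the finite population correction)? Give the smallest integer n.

1254

Without fpc, n₀ = s²/D = 27840/21.8 = 1277.0642.
With fpc, (1 − n/N)·s²/n ≤ D requires n ≥ n₀/(1 + n₀/N) = 1277.0642/(1 + 1277.0642/68207) = 1253.5927.
Rounding up, n = 1254.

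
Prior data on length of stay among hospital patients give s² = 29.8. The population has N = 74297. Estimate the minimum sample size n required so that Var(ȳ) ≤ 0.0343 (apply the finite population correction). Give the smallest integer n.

859

Without fpc, n₀ = s²/D = 29.8/0.0343 = 868.8047.
With fpc, (1 − n/N)·s²/n ≤ D requires n ≥ n₀/(1 + n₀/N) = 868.8047/(1 + 868.8047/74297) = 858.7626.
Rounding up, n = 859.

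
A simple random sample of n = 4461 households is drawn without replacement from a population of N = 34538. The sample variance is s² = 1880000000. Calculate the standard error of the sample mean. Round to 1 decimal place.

Under SRS without replacement, Var(ȳ) = (1 − f)·s²/n with f = n/N = 4461/34538 = 0.12916208.
Var(ȳ) = (1 − 0.12916208)·1880000000/4461 = 0.87083792·421430.17 = 366997.37.
SE(ȳ) = √(366997.37) = 605.8.

605.8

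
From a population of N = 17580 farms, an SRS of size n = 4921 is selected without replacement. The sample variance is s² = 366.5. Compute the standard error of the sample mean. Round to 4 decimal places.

Under SRS without replacement, Var(ȳ) = (1 − f)·s²/n with f = n/N = 4921/17580 = 0.27992036.
Var(ȳ) = (1 − 0.27992036)·366.5/4921 = 0.72007964·0.074476732 = 0.053629178.
SE(ȳ) = √(0.053629178) = 0.2316.

0.2316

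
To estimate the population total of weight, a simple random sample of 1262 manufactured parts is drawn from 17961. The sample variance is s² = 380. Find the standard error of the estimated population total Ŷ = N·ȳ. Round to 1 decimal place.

Var(Ŷ) = N²·Var(ȳ) = N²·(1 − n/N)·s²/n.
f = 1262/17961 = 0.07026335; Var(ȳ) = 0.92973665·380/1262 = 0.2799524.
Var(Ŷ) = 17961² · 0.2799524 = 9.031195 × 10^7.
SE(Ŷ) = √(9.031195 × 10^7) = 9503.3.

9503.3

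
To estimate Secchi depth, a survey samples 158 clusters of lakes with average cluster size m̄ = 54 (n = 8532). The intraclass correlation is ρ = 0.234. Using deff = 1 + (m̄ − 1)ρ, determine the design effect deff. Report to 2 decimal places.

13.40

deff = 1 + (54 − 1)·0.234 = 1 + 12.402 = 13.402.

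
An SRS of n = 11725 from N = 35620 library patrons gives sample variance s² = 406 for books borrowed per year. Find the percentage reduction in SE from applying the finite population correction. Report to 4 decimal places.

f = n/N = 11725/35620 = 0.32916901.
SE_no-fpc = √(s²/n) = 0.18608295; SE_fpc = √((1−f)s²/n) = 0.15240989.
Ratio = √(1−f) = 0.81904273. Reduction = 100·(1 − 0.81904273) = 18.0957%.

18.0957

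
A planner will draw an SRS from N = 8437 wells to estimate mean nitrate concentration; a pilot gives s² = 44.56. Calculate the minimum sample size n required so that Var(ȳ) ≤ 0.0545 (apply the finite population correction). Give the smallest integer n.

746

Without fpc, n₀ = s²/D = 44.56/0.0545 = 817.6147.
With fpc, (1 − n/N)·s²/n ≤ D requires n ≥ n₀/(1 + n₀/N) = 817.6147/(1 + 817.6147/8437) = 745.3811.
Rounding up, n = 746.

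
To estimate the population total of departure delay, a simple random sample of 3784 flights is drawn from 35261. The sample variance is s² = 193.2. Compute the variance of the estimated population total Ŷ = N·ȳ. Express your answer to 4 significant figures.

5.667 × 10^7

Var(Ŷ) = N²·Var(ȳ) = N²·(1 − n/N)·s²/n.
f = 3784/35261 = 0.10731403; Var(ȳ) = 0.89268597·193.2/3784 = 0.045577941.
Var(Ŷ) = 35261² · 0.045577941 = 5.6668792 × 10^7.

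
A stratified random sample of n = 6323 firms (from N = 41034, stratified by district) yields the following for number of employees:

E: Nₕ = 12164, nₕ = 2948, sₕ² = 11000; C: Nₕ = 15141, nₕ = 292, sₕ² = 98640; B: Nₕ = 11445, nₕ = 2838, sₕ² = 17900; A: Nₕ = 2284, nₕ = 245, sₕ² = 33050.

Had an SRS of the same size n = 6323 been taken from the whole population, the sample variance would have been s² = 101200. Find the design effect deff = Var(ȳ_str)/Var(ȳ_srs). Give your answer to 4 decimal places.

Var(ȳ_str) = Σ Wₕ²(1−fₕ)sₕ²/nₕ with Wₕ = Nₕ/41034:
  E: (12164/41034)²·(1−2948/12164)·11000/2948 = 0.24842562
  C: (15141/41034)²·(1−292/15141)·98640/292 = 45.105995
  B: (11445/41034)²·(1−2838/11445)·17900/2838 = 0.36899504
  A: (2284/41034)²·(1−245/2284)·33050/245 = 0.37310494
  → Var(ȳ_str) = 46.096521.
Var(ȳ_srs) = (1 − 6323/41034)·101200/6323 = 13.538813.
deff = 46.096521 / 13.538813 = 3.4048.

3.4048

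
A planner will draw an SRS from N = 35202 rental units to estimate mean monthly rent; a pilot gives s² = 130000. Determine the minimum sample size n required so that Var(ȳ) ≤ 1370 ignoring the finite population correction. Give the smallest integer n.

95

Without fpc, n₀ = s²/D = 130000/1370 = 94.8905.
Rounding up, n = 95.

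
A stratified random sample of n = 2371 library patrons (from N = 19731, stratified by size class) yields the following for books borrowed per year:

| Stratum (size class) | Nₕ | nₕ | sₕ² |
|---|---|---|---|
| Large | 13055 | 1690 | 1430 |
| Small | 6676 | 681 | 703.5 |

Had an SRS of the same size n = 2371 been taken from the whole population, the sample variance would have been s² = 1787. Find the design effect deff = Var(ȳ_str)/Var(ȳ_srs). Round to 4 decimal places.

Var(ȳ_str) = Σ Wₕ²(1−fₕ)sₕ²/nₕ with Wₕ = Nₕ/19731:
  Large: (13055/19731)²·(1−1690/13055)·1430/1690 = 0.32247604
  Small: (6676/19731)²·(1−681/6676)·703.5/681 = 0.10619995
  → Var(ȳ_str) = 0.42867599.
Var(ȳ_srs) = (1 − 2371/19731)·1787/2371 = 0.66312228.
deff = 0.42867599 / 0.66312228 = 0.6465.

0.6465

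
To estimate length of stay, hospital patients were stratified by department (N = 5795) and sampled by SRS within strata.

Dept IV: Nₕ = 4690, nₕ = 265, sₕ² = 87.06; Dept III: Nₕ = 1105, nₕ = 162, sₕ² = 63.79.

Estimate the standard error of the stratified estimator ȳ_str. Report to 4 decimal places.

0.4639

Var(ȳ_str) = Σₕ Wₕ²(1 − fₕ)sₕ²/nₕ with Wₕ = Nₕ/N, N = 5795.
Dept IV: Wₕ = 0.80931838; term = 0.80931838²·(1 − 0.05650320)·87.06/265 = 0.20302617.
Dept III: Wₕ = 0.19068162; term = 0.19068162²·(1 − 0.14660633)·63.79/162 = 0.012218128.
Sum = 0.2152443.
SE = √(0.2152443) = 0.4639.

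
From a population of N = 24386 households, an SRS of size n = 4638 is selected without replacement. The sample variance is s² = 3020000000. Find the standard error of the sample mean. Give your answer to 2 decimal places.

Under SRS without replacement, Var(ȳ) = (1 − f)·s²/n with f = n/N = 4638/24386 = 0.19019109.
Var(ȳ) = (1 − 0.19019109)·3020000000/4638 = 0.80980891·651142.73 = 527301.19.
SE(ȳ) = √(527301.19) = 726.16.

726.16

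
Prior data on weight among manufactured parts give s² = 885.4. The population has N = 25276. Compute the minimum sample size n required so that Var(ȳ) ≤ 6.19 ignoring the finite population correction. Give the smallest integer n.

Without fpc, n₀ = s²/D = 885.4/6.19 = 143.0372.
Rounding up, n = 144.

144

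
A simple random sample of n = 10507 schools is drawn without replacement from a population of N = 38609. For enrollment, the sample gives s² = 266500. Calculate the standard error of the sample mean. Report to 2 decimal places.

Under SRS without replacement, Var(ȳ) = (1 − f)·s²/n with f = n/N = 10507/38609 = 0.27213862.
Var(ȳ) = (1 − 0.27213862)·266500/10507 = 0.72786138·25.364043 = 18.461507.
SE(ȳ) = √(18.461507) = 4.30.

4.30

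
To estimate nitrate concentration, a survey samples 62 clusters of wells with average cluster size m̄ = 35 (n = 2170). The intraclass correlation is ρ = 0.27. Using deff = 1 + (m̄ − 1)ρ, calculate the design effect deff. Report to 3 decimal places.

deff = 1 + (35 − 1)·0.27 = 1 + 9.18 = 10.18.

10.180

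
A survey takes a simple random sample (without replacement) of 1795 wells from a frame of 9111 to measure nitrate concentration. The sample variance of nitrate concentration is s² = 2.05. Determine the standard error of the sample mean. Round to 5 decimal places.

0.03028

Under SRS without replacement, Var(ȳ) = (1 − f)·s²/n with f = n/N = 1795/9111 = 0.19701460.
Var(ȳ) = (1 − 0.19701460)·2.05/1795 = 0.80298540·0.0011420613 = 9.1705854 × 10^-4.
SE(ȳ) = √(9.1705854 × 10^-4) = 0.03028.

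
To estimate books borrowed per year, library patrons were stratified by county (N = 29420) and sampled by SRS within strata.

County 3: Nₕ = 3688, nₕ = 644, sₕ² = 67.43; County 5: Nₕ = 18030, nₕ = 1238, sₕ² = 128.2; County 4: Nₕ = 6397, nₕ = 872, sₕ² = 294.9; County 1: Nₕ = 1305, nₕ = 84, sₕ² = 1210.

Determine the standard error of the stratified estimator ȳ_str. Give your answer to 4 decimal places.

0.2791

Var(ȳ_str) = Σₕ Wₕ²(1 − fₕ)sₕ²/nₕ with Wₕ = Nₕ/N, N = 29420.
County 3: Wₕ = 0.12535690; term = 0.12535690²·(1 − 0.17462039)·67.43/644 = 0.0013580555.
County 5: Wₕ = 0.61284840; term = 0.61284840²·(1 − 0.06866334)·128.2/1238 = 0.036222648.
County 4: Wₕ = 0.21743712; term = 0.21743712²·(1 − 0.13631390)·294.9/872 = 0.013809615.
County 1: Wₕ = 0.04435758; term = 0.04435758²·(1 − 0.06436782)·1210/84 = 0.026518376.
Sum = 0.077908695.
SE = √(0.077908695) = 0.2791.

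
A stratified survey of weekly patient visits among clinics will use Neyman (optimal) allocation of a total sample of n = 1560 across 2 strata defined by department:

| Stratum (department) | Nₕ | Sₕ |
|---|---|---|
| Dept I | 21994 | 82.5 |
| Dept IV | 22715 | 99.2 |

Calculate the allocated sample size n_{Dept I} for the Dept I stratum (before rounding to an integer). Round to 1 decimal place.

Neyman allocation: nₕ = n·NₕSₕ / Σⱼ NⱼSⱼ.
Σ NⱼSⱼ = 21994·82.5 + 22715·99.2 = 4.067833 × 10^6.
n_{Dept I} = 1560·21994·82.5 / (4.067833 × 10^6) = 695.9.

695.9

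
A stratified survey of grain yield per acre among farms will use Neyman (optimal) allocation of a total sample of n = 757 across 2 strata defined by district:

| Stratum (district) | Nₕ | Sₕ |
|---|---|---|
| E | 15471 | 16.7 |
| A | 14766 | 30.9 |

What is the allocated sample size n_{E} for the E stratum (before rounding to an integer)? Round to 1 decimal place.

273.7

Neyman allocation: nₕ = n·NₕSₕ / Σⱼ NⱼSⱼ.
Σ NⱼSⱼ = 15471·16.7 + 14766·30.9 = 714635.1.
n_{E} = 757·15471·16.7 / 714635.1 = 273.7.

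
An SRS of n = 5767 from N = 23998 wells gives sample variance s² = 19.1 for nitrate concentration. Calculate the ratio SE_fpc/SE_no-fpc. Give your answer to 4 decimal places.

f = n/N = 5767/23998 = 0.24031169.
SE_no-fpc = √(s²/n) = 0.05754952; SE_fpc = √((1−f)s²/n) = 0.05016022.
Ratio = √(1−f) = 0.87160100.

0.8716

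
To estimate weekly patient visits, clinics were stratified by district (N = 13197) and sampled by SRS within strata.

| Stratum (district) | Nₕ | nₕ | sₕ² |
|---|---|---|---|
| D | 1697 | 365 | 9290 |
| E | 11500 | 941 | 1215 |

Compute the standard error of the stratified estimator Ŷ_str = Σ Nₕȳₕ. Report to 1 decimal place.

Var(Ŷ_str) = Σₕ Nₕ²(1 − fₕ)sₕ²/nₕ.
D: 1697²·(1 − 365/1697)·9290/365 = 5.7531926 × 10^7.
E: 11500²·(1 − 941/11500)·1215/941 = 1.56786 × 10^8.
Sum = 2.1431793 × 10^8.
SE = √(2.1431793 × 10^8) = 14639.6.

14639.6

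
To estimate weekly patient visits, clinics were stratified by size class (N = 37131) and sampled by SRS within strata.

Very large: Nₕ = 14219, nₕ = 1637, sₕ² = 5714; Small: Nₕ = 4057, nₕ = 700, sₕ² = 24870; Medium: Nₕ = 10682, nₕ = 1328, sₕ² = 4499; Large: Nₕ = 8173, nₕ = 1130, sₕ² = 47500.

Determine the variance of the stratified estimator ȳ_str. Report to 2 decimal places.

2.80

Var(ȳ_str) = Σₕ Wₕ²(1 − fₕ)sₕ²/nₕ with Wₕ = Nₕ/N, N = 37131.
Very large: Wₕ = 0.38294148; term = 0.38294148²·(1 − 0.11512765)·5714/1637 = 0.45293617.
Small: Wₕ = 0.10926180; term = 0.10926180²·(1 − 0.17254129)·24870/700 = 0.35096257.
Medium: Wₕ = 0.28768415; term = 0.28768415²·(1 − 0.12432129)·4499/1328 = 0.24552435.
Large: Wₕ = 0.22011257; term = 0.22011257²·(1 − 0.13826012)·47500/1130 = 1.7550159.
Sum = 2.804439.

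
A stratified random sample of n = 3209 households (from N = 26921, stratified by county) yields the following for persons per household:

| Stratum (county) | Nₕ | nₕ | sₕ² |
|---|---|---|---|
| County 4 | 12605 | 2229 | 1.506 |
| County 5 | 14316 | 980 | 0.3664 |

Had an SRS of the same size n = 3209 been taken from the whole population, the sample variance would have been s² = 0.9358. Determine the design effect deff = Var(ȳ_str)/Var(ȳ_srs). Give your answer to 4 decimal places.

0.8581

Var(ȳ_str) = Σ Wₕ²(1−fₕ)sₕ²/nₕ with Wₕ = Nₕ/26921:
  County 4: (12605/26921)²·(1−2229/12605)·1.506/2229 = 1.2192853 × 10^-4
  County 5: (14316/26921)²·(1−980/14316)·0.3664/980 = 9.8490488 × 10^-5
  → Var(ȳ_str) = 2.2041902 × 10^-4.
Var(ȳ_srs) = (1 − 3209/26921)·0.9358/3209 = 2.5685636 × 10^-4.
deff = (2.2041902 × 10^-4) / (2.5685636 × 10^-4) = 0.8581.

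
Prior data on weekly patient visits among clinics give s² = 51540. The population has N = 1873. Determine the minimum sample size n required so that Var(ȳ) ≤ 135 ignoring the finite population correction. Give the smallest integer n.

382

Without fpc, n₀ = s²/D = 51540/135 = 381.7778.
Rounding up, n = 382.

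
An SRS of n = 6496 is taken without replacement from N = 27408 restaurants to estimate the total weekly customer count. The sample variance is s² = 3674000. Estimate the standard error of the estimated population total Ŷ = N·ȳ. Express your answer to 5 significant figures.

Var(Ŷ) = N²·Var(ȳ) = N²·(1 − n/N)·s²/n.
f = 6496/27408 = 0.23701109; Var(ȳ) = 0.76298891·3674000/6496 = 431.53036.
Var(Ŷ) = 27408² · 431.53036 = 3.2416494 × 10^11.
SE(Ŷ) = √(3.2416494 × 10^11) = 569350.

569350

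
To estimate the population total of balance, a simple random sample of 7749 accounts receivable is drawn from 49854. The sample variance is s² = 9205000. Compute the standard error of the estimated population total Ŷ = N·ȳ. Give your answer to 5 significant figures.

Var(Ŷ) = N²·Var(ȳ) = N²·(1 − n/N)·s²/n.
f = 7749/49854 = 0.15543387; Var(ȳ) = 0.84456613·9205000/7749 = 1003.2561.
Var(Ŷ) = 49854² · 1003.2561 = 2.4935141 × 10^12.
SE(Ŷ) = √(2.4935141 × 10^12) = 1.5791 × 10^6.

1.5791 × 10^6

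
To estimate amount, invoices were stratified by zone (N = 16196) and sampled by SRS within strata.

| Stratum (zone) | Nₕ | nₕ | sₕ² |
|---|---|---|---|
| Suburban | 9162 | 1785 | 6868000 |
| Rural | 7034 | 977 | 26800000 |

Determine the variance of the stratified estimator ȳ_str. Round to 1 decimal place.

5446.8

Var(ȳ_str) = Σₕ Wₕ²(1 − fₕ)sₕ²/nₕ with Wₕ = Nₕ/N, N = 16196.
Suburban: Wₕ = 0.56569523; term = 0.56569523²·(1 − 0.19482646)·6868000/1785 = 991.39472.
Rural: Wₕ = 0.43430477; term = 0.43430477²·(1 − 0.13889679)·26800000/977 = 4455.3788.
Sum = 5446.7735.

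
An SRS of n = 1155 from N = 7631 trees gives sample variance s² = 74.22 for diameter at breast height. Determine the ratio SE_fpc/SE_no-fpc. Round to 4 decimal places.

0.9212

f = n/N = 1155/7631 = 0.15135631.
SE_no-fpc = √(s²/n) = 0.25349505; SE_fpc = √((1−f)s²/n) = 0.23352435.
Ratio = √(1−f) = 0.92121859.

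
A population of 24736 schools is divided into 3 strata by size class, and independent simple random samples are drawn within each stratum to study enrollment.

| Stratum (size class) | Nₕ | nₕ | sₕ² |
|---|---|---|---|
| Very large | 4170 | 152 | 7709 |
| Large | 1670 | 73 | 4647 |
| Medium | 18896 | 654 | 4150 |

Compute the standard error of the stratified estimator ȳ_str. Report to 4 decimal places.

2.2893

Var(ȳ_str) = Σₕ Wₕ²(1 − fₕ)sₕ²/nₕ with Wₕ = Nₕ/N, N = 24736.
Very large: Wₕ = 0.16858021; term = 0.16858021²·(1 − 0.03645084)·7709/152 = 1.3888057.
Large: Wₕ = 0.06751294; term = 0.06751294²·(1 − 0.04371257)·4647/73 = 0.27746759.
Medium: Wₕ = 0.76390686; term = 0.76390686²·(1 − 0.03461050)·4150/654 = 3.5748163.
Sum = 5.2410896.
SE = √(5.2410896) = 2.2893.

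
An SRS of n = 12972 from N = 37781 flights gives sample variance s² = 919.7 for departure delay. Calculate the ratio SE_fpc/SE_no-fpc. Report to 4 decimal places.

f = n/N = 12972/37781 = 0.34334719.
SE_no-fpc = √(s²/n) = 0.2662684; SE_fpc = √((1−f)s²/n) = 0.21576824.
Ratio = √(1−f) = 0.81034117.

0.8103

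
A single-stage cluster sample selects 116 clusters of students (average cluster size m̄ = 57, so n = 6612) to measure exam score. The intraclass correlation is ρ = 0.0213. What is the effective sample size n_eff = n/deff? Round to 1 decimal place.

3015.3

deff = 1 + (57 − 1)·0.0213 = 1 + 1.1928 = 2.1928.
n_eff = 6612 / 2.1928 = 3015.3.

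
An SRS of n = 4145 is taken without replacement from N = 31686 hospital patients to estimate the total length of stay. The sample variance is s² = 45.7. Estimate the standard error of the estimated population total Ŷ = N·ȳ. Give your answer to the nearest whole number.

Var(Ŷ) = N²·Var(ȳ) = N²·(1 − n/N)·s²/n.
f = 4145/31686 = 0.13081487; Var(ȳ) = 0.86918513·45.7/4145 = 0.0095830544.
Var(Ŷ) = 31686² · 0.0095830544 = 9.6214115 × 10^6.
SE(Ŷ) = √(9.6214115 × 10^6) = 3102.

3102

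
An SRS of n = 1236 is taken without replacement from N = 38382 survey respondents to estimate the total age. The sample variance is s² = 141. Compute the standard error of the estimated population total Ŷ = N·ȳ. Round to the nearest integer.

Var(Ŷ) = N²·Var(ȳ) = N²·(1 − n/N)·s²/n.
f = 1236/38382 = 0.03220259; Var(ȳ) = 0.96779741·141/1236 = 0.11040407.
Var(Ŷ) = 38382² · 0.11040407 = 1.6264484 × 10^8.
SE(Ŷ) = √(1.6264484 × 10^8) = 12753.

12753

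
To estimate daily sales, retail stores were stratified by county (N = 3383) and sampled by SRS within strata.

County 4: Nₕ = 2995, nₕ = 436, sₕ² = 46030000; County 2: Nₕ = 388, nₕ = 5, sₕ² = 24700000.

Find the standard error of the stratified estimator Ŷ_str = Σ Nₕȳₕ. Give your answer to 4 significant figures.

1.242 × 10^6

Var(Ŷ_str) = Σₕ Nₕ²(1 − fₕ)sₕ²/nₕ.
County 4: 2995²·(1 − 436/2995)·46030000/436 = 8.0913614 × 10^11.
County 2: 388²·(1 − 5/388)·24700000/5 = 7.3410376 × 10^11.
Sum = 1.5432399 × 10^12.
SE = √(1.5432399 × 10^12) = 1.242 × 10^6.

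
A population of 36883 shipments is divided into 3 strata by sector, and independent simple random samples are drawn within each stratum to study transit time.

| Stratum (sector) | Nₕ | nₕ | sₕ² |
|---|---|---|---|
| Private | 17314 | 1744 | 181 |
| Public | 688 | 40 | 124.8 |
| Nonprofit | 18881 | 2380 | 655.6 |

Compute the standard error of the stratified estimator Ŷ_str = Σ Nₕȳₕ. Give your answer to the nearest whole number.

Var(Ŷ_str) = Σₕ Nₕ²(1 − fₕ)sₕ²/nₕ.
Private: 17314²·(1 − 1744/17314)·181/1744 = 2.7978094 × 10^7.
Public: 688²·(1 − 40/688)·124.8/40 = 1.3909709 × 10^6.
Nonprofit: 18881²·(1 − 2380/18881)·655.6/2380 = 8.5821726 × 10^7.
Sum = 1.1519079 × 10^8.
SE = √(1.1519079 × 10^8) = 10733.

10733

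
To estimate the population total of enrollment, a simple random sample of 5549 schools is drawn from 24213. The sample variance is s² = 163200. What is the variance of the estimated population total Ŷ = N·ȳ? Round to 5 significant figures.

1.3291 × 10^10

Var(Ŷ) = N²·Var(ȳ) = N²·(1 − n/N)·s²/n.
f = 5549/24213 = 0.22917441; Var(ȳ) = 0.77082559·163200/5549 = 22.670524.
Var(Ŷ) = 24213² · 22.670524 = 1.3291034 × 10^10.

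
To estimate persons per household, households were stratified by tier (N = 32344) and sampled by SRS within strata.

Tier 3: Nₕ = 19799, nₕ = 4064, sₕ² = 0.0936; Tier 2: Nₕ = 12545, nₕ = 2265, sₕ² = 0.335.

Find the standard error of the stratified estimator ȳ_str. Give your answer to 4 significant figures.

Var(ȳ_str) = Σₕ Wₕ²(1 − fₕ)sₕ²/nₕ with Wₕ = Nₕ/N, N = 32344.
Tier 3: Wₕ = 0.61213826; term = 0.61213826²·(1 − 0.20526289)·0.0936/4064 = 6.8587456 × 10^-6.
Tier 2: Wₕ = 0.38786174; term = 0.38786174²·(1 − 0.18055002)·0.335/2265 = 1.8232781 × 10^-5.
Sum = 2.5091527 × 10^-5.
SE = √(2.5091527 × 10^-5) = 0.005009.

0.005009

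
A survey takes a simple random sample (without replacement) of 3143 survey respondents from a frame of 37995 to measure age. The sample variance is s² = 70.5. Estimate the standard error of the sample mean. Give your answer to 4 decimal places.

Under SRS without replacement, Var(ȳ) = (1 − f)·s²/n with f = n/N = 3143/37995 = 0.08272141.
Var(ȳ) = (1 − 0.08272141)·70.5/3143 = 0.91727859·0.022430799 = 0.020575291.
SE(ȳ) = √(0.020575291) = 0.1434.

0.1434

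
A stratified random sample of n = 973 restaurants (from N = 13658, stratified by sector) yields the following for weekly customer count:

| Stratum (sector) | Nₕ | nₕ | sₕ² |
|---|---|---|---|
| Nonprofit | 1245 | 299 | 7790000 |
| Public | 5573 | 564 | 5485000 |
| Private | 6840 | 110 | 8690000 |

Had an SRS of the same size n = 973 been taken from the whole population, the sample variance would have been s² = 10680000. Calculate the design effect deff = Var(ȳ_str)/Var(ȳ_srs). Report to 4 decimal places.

2.0712

Var(ȳ_str) = Σ Wₕ²(1−fₕ)sₕ²/nₕ with Wₕ = Nₕ/13658:
  Nonprofit: (1245/13658)²·(1−299/1245)·7790000/299 = 164.49494
  Public: (5573/13658)²·(1−564/5573)·5485000/564 = 1455.3364
  Private: (6840/13658)²·(1−110/6840)·8690000/110 = 19495.036
  → Var(ȳ_str) = 21114.867.
Var(ȳ_srs) = (1 − 973/13658)·10680000/973 = 10194.402.
deff = 21114.867 / 10194.402 = 2.0712.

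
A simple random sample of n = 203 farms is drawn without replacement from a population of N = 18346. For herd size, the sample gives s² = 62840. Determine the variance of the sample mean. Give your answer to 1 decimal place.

306.1

Under SRS without replacement, Var(ȳ) = (1 − f)·s²/n with f = n/N = 203/18346 = 0.01106508.
Var(ȳ) = (1 − 0.01106508)·62840/203 = 0.98893492·309.55665 = 306.13138.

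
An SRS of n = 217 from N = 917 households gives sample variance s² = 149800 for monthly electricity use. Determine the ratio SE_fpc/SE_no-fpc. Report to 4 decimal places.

0.8737

f = n/N = 217/917 = 0.23664122.
SE_no-fpc = √(s²/n) = 26.273991; SE_fpc = √((1−f)s²/n) = 22.955692.
Ratio = √(1−f) = 0.87370406.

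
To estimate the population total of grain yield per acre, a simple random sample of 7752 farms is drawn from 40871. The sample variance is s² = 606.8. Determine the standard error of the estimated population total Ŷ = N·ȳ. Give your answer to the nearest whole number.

Var(Ŷ) = N²·Var(ȳ) = N²·(1 − n/N)·s²/n.
f = 7752/40871 = 0.18966994; Var(ȳ) = 0.81033006·606.8/7752 = 0.063429861.
Var(Ŷ) = 40871² · 0.063429861 = 1.0595569 × 10^8.
SE(Ŷ) = √(1.0595569 × 10^8) = 10293.

10293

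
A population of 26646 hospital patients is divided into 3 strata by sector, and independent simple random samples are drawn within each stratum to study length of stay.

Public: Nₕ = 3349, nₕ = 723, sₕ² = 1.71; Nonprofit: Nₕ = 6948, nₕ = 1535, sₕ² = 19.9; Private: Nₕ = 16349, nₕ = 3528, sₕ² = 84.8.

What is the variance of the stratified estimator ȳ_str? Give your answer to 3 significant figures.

Var(ȳ_str) = Σₕ Wₕ²(1 − fₕ)sₕ²/nₕ with Wₕ = Nₕ/N, N = 26646.
Public: Wₕ = 0.12568491; term = 0.12568491²·(1 − 0.21588534)·1.71/723 = 2.9295684 × 10^-5.
Nonprofit: Wₕ = 0.26075208; term = 0.26075208²·(1 − 0.22092689)·19.9/1535 = 6.8671809 × 10^-4.
Private: Wₕ = 0.61356301; term = 0.61356301²·(1 − 0.21579301)·84.8/3528 = 0.0070960444.
Sum = 0.0078120582.

0.00781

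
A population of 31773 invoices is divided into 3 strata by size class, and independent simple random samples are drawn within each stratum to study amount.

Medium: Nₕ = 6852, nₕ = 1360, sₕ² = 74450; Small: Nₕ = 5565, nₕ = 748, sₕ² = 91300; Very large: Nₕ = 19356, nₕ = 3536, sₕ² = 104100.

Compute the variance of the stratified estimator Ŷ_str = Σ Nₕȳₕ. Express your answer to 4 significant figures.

1.435 × 10^10

Var(Ŷ_str) = Σₕ Nₕ²(1 − fₕ)sₕ²/nₕ.
Medium: 6852²·(1 − 1360/6852)·74450/1360 = 2.0600306 × 10^9.
Small: 5565²·(1 − 748/5565)·91300/748 = 3.2719827 × 10^9.
Very large: 19356²·(1 − 3536/19356)·104100/3536 = 9.0148928 × 10^9.
Sum = 1.4346906 × 10^10.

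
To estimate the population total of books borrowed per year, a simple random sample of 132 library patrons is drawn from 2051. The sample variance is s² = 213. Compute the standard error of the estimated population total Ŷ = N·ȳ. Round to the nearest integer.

Var(Ŷ) = N²·Var(ȳ) = N²·(1 − n/N)·s²/n.
f = 132/2051 = 0.06435885; Var(ȳ) = 0.93564115·213/132 = 1.5097846.
Var(Ŷ) = 2051² · 1.5097846 = 6.3510614 × 10^6.
SE(Ŷ) = √(6.3510614 × 10^6) = 2520.

2520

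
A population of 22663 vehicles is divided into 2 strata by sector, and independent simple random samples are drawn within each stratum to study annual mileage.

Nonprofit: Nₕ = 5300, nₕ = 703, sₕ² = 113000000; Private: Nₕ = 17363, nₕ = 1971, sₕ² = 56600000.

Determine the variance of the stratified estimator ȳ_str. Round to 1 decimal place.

22567.2

Var(ȳ_str) = Σₕ Wₕ²(1 − fₕ)sₕ²/nₕ with Wₕ = Nₕ/N, N = 22663.
Nonprofit: Wₕ = 0.23386136; term = 0.23386136²·(1 − 0.13264151)·113000000/703 = 7624.9797.
Private: Wₕ = 0.76613864; term = 0.76613864²·(1 − 0.11351725)·56600000/1971 = 14942.21.
Sum = 22567.19.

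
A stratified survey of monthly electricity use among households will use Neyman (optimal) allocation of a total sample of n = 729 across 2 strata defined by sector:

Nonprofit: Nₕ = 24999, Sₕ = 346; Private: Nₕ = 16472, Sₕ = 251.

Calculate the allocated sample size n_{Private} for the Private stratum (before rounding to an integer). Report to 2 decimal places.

Neyman allocation: nₕ = n·NₕSₕ / Σⱼ NⱼSⱼ.
Σ NⱼSⱼ = 24999·346 + 16472·251 = 1.2784126 × 10^7.
n_{Private} = 729·16472·251 / (1.2784126 × 10^7) = 235.76.

235.76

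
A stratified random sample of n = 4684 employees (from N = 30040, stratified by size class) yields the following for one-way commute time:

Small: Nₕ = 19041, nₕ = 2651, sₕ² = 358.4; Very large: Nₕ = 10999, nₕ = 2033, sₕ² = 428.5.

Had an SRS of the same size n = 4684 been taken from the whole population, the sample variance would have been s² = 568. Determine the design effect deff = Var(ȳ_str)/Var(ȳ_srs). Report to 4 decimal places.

0.6818

Var(ȳ_str) = Σ Wₕ²(1−fₕ)sₕ²/nₕ with Wₕ = Nₕ/30040:
  Small: (19041/30040)²·(1−2651/19041)·358.4/2651 = 0.046754899
  Very large: (10999/30040)²·(1−2033/10999)·428.5/2033 = 0.023033797
  → Var(ȳ_str) = 0.069788696.
Var(ȳ_srs) = (1 − 4684/30040)·568/4684 = 0.10235575.
deff = 0.069788696 / 0.10235575 = 0.6818.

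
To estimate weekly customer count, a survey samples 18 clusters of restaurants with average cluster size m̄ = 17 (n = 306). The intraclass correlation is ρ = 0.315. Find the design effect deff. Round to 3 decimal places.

deff = 1 + (17 − 1)·0.315 = 1 + 5.04 = 6.04.

6.040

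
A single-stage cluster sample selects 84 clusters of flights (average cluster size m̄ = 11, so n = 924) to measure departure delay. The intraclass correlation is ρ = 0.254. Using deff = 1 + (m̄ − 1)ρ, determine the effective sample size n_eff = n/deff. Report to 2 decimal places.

261.02

deff = 1 + (11 − 1)·0.254 = 1 + 2.54 = 3.54.
n_eff = 924 / 3.54 = 261.02.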